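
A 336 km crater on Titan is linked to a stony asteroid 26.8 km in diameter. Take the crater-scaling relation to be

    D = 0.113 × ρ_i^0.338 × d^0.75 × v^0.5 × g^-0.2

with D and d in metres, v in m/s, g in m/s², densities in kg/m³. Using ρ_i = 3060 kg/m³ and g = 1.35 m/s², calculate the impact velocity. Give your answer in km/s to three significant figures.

v ≈ 10.0 km/s

Rearranging for v: v = [D / (0.113 · 3060^0.338 · 26800^0.75 · 1.35^-0.2)]^(1/0.5).
D = 336000 m.
3060^0.338 = 15.07
26800^0.75 = 2095
1.35^-0.2 = 0.9417
Denominator = 0.113 × 15.07 × 2095 × 0.9417 = 3360
D / 3360 = 336000 / 3360 = 100.0
v = 100.0^(1/0.5) = 100.0^2 = 10000 m/s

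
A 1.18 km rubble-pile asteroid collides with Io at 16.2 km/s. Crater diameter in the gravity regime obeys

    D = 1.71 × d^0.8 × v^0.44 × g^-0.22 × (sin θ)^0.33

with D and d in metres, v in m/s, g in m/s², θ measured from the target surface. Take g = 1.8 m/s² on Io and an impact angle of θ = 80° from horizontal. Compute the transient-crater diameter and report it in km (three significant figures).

D ≈ 30.5 km

In SI units: d = 1180 m, v = 16200 m/s.
d^0.8 = 1180^0.8 = 286.8
v^0.44 = 16200^0.44 = 71.15
g^-0.22 = 1.8^-0.22 = 0.8787
(sin 80°)^0.33 = 0.9848^0.33 = 0.9950
D = 1.71 × 286.8 × 71.15 × 0.8787 × 0.9950 = 30508 m
   = 30.51 km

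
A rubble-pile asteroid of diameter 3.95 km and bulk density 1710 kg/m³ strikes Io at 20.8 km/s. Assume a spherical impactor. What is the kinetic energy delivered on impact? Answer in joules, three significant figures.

E ≈ 1.19 × 10^22 J

d = 3950 m; v = 20800 m/s.
Mass m = (π/6) ρ d³ = (π/6) × 1710 × (3950)³ = 5.518 × 10^13 kg
E = ½ m v² = 0.5 × 5.518 × 10^13 × (20800)² = 1.194 × 10^22 J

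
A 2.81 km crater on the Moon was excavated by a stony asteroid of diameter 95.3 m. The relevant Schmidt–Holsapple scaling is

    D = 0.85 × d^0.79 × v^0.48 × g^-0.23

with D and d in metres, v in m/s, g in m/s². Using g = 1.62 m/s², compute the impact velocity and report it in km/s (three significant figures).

v ≈ 15.0 km/s

Rearranging for v: v = [D / (0.85 · 95.3^0.79 · 1.62^-0.23)]^(1/0.48).
D = 2810 m.
95.3^0.79 = 36.60
1.62^-0.23 = 0.8950
Denominator = 0.85 × 36.60 × 0.8950 = 27.84
D / 27.84 = 2810 / 27.84 = 100.9
v = 100.9^(1/0.48) = 100.9^2.0833 = 14952 m/s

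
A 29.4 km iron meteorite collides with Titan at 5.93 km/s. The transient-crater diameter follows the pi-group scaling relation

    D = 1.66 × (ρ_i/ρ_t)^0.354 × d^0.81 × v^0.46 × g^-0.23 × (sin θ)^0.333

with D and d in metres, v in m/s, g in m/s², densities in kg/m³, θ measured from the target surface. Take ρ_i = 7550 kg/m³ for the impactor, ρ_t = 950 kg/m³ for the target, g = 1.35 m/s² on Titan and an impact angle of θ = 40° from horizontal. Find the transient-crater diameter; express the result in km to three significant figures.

D ≈ 631 km

In SI units: d = 29400 m, v = 5930 m/s.
(ρ_i/ρ_t)^0.354 = (7550/950)^0.354 = 2.083
d^0.81 = 29400^0.81 = 4163
v^0.46 = 5930^0.46 = 54.40
g^-0.23 = 1.35^-0.23 = 0.9333
(sin 40°)^0.333 = 0.6428^0.333 = 0.8632
D = 1.66 × 2.083 × 4163 × 54.40 × 0.9333 × 0.8632 = 6.309 × 10^5 m
   = 630.9 km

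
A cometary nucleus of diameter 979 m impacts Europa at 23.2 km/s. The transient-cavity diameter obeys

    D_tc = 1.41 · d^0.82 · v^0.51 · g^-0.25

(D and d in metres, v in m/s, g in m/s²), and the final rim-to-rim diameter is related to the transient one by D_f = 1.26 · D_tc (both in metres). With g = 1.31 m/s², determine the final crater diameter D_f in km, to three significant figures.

v = 23200 m/s.
d^0.82 = 979^0.82 = 283.4
v^0.51 = 23200^0.51 = 168.4
g^-0.25 = 1.31^-0.25 = 0.9347
D_tc = 1.41 × 283.4 × 168.4 × 0.9347 = 62900 m
D_f = 1.26 × 62900 = 79254 m
     = 79.25 km

D_f ≈ 79.3 km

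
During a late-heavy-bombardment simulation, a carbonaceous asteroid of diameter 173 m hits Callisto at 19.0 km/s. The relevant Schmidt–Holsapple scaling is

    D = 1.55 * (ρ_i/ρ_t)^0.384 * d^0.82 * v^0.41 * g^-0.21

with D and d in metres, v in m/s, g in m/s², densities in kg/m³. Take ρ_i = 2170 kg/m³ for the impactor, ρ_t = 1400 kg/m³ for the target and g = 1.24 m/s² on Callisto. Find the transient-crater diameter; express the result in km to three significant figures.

D ≈ 6.81 km

In SI units: v = 19000 m/s.
(ρ_i/ρ_t)^0.384 = (2170/1400)^0.384 = 1.183
d^0.82 = 173^0.82 = 68.42
v^0.41 = 19000^0.41 = 56.79
g^-0.21 = 1.24^-0.21 = 0.9558
D = 1.55 × 1.183 × 68.42 × 56.79 × 0.9558 = 6810 m
   = 6.810 km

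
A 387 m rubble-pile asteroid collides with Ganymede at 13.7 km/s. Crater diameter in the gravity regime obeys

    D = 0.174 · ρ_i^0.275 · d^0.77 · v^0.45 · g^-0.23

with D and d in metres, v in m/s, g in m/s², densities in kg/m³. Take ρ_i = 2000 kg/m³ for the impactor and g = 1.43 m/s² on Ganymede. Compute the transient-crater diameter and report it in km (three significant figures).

In SI units: v = 13700 m/s.
ρ_i^0.275 = 2000^0.275 = 8.087
d^0.77 = 387^0.77 = 98.30
v^0.45 = 13700^0.45 = 72.70
g^-0.23 = 1.43^-0.23 = 0.9210
D = 0.174 × 8.087 × 98.30 × 72.70 × 0.9210 = 9262 m
   = 9.262 km

D ≈ 9.26 km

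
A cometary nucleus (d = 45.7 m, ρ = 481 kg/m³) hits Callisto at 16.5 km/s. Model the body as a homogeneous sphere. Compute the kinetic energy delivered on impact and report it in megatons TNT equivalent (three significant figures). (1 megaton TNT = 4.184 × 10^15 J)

E ≈ 0.782 Mt TNT

v = 16500 m/s.
Mass m = (π/6) ρ d³ = (π/6) × 481 × (45.7)³ = 2.404 × 10^7 kg
E = ½ m v² = 0.5 × 2.404 × 10^7 × (16500)² = 3.272 × 10^15 J
   = 3.272 × 10^15 / 4.184×10^15 = 0.7820 Mt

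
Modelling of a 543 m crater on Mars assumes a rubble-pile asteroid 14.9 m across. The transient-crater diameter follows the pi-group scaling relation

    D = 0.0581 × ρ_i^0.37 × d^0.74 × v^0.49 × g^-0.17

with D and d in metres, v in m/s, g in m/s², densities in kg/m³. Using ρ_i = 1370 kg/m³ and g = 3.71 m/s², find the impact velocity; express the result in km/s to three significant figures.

v ≈ 14.5 km/s

Rearranging for v: v = [D / (0.0581 · 1370^0.37 · 14.9^0.74 · 3.71^-0.17)]^(1/0.49).
1370^0.37 = 14.47
14.9^0.74 = 7.382
3.71^-0.17 = 0.8002
Denominator = 0.0581 × 14.47 × 7.382 × 0.8002 = 4.966
D / 4.966 = 543 / 4.966 = 109.3
v = 109.3^(1/0.49) = 109.3^2.0408 = 14468 m/s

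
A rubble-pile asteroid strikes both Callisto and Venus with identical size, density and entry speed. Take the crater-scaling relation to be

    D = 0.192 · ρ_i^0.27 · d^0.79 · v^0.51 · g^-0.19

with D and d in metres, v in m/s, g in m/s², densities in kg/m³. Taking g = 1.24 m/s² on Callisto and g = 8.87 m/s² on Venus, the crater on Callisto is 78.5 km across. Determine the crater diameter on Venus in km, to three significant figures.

All impactor-dependent factors cancel in the ratio, leaving D_Venus/D_Callisto = (g_Venus/g_Callisto)^-0.19.
(8.87/1.24)^-0.19 = 7.153^-0.19 = 0.6881
D_Venus = 0.6881 × 78.5 km = 54.0 km

D ≈ 54.0 km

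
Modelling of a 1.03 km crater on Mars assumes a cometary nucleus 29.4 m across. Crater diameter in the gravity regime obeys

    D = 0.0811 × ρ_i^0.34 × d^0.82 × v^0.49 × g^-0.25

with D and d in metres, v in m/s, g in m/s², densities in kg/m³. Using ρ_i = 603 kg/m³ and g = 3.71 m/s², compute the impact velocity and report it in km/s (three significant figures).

v ≈ 19.0 km/s

Rearranging for v: v = [D / (0.0811 · 603^0.34 · 29.4^0.82 · 3.71^-0.25)]^(1/0.49).
D = 1030 m.
603^0.34 = 8.817
29.4^0.82 = 16.00
3.71^-0.25 = 0.7205
Denominator = 0.0811 × 8.817 × 16.00 × 0.7205 = 8.243
D / 8.243 = 1030 / 8.243 = 125.0
v = 125.0^(1/0.49) = 125.0^2.0408 = 19027 m/s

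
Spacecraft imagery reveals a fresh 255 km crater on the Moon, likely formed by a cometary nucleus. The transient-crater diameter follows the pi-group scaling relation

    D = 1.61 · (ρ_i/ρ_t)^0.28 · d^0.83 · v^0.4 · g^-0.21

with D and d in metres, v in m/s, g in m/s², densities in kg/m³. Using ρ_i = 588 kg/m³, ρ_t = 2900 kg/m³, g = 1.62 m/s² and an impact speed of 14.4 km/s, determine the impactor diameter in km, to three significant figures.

d ≈ 35.3 km

Rearranging for d: d = [D / (1.61 · (588/2900)^0.28 · 14400^0.4 · 1.62^-0.21)]^(1/0.83).
D = 255000 m.
(588/2900)^0.28 = 0.6397
14400^0.4 = 46.06
1.62^-0.21 = 0.9037
Denominator = 1.61 × 0.6397 × 46.06 × 0.9037 = 42.87
D / 42.87 = 255000 / 42.87 = 5948
d = 5948^(1/0.83) = 5948^1.2048 = 35266 m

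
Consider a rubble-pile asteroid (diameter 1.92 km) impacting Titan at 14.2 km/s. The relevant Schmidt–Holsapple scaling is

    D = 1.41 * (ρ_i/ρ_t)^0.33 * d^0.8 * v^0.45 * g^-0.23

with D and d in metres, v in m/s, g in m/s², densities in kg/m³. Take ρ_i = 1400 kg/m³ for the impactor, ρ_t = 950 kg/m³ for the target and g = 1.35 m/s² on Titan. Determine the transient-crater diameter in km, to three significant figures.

D ≈ 46.8 km

In SI units: d = 1920 m, v = 14200 m/s.
(ρ_i/ρ_t)^0.33 = (1400/950)^0.33 = 1.137
d^0.8 = 1920^0.8 = 423.3
v^0.45 = 14200^0.45 = 73.88
g^-0.23 = 1.35^-0.23 = 0.9333
D = 1.41 × 1.137 × 423.3 × 73.88 × 0.9333 = 46792 m
   = 46.79 km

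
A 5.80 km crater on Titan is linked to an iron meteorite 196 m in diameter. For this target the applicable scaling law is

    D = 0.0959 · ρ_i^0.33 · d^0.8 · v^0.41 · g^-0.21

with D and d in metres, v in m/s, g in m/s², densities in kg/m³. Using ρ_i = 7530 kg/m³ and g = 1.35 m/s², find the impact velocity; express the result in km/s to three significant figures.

Rearranging for v: v = [D / (0.0959 · 7530^0.33 · 196^0.8 · 1.35^-0.21)]^(1/0.41).
D = 5800 m.
7530^0.33 = 19.03
196^0.8 = 68.20
1.35^-0.21 = 0.9389
Denominator = 0.0959 × 19.03 × 68.20 × 0.9389 = 116.9
D / 116.9 = 5800 / 116.9 = 49.62
v = 49.62^(1/0.41) = 49.62^2.439 = 13668 m/s

v ≈ 13.7 km/s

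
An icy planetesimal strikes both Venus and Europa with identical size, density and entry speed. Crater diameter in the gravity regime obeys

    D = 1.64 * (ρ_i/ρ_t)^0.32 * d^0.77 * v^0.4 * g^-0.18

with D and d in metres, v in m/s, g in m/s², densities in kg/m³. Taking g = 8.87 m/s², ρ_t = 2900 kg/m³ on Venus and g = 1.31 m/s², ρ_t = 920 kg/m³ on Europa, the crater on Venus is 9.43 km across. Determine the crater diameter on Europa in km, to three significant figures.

The impactor-only factors (d, v, ρ_i) cancel in the ratio, leaving D_Europa/D_Venus = (g_Europa/g_Venus)^-0.18 · (ρ_t,Venus/ρ_t,Europa)^0.32.
(1.31/8.87)^-0.18 = 0.1477^-0.18 = 1.411
(2900/920)^0.32 = 3.152^0.32 = 1.444
Ratio = 1.411 × 1.444 = 2.037
D_Europa = 2.037 × 9.43 km = 19.2 km

D ≈ 19.2 km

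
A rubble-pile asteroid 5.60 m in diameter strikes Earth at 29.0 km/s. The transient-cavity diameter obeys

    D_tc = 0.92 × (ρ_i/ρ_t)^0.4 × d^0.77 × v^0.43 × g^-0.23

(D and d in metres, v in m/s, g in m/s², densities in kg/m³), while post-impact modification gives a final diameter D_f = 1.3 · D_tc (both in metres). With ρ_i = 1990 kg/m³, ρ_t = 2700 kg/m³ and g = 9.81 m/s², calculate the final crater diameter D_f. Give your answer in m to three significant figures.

v = 29000 m/s.
(ρ_i/ρ_t)^0.4 = (1990/2700)^0.4 = 0.8851
d^0.77 = 5.6^0.77 = 3.768
v^0.43 = 29000^0.43 = 82.95
g^-0.23 = 9.81^-0.23 = 0.5914
D_tc = 0.92 × 0.8851 × 3.768 × 82.95 × 0.5914 = 150.5 m
D_f = 1.3 × 150.5 = 195.7 m

D_f ≈ 196 m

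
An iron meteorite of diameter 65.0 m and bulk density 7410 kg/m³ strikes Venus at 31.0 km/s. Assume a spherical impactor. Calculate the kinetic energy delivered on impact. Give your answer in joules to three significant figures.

E ≈ 5.12 × 10^17 J

v = 31000 m/s.
Mass m = (π/6) ρ d³ = (π/6) × 7410 × (65)³ = 1.066 × 10^9 kg
E = ½ m v² = 0.5 × 1.066 × 10^9 × (31000)² = 5.122 × 10^17 J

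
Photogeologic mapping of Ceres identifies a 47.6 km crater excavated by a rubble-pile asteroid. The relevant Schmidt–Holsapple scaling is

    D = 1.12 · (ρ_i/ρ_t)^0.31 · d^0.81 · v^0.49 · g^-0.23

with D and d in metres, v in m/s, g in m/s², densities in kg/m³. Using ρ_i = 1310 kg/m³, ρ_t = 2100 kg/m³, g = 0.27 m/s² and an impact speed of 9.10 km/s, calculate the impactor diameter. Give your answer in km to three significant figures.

d ≈ 1.72 km

Rearranging for d: d = [D / (1.12 · (1310/2100)^0.31 · 9100^0.49 · 0.27^-0.23)]^(1/0.81).
D = 47600 m.
(1310/2100)^0.31 = 0.8639
9100^0.49 = 87.08
0.27^-0.23 = 1.351
Denominator = 1.12 × 0.8639 × 87.08 × 1.351 = 113.8
D / 113.8 = 47600 / 113.8 = 418.3
d = 418.3^(1/0.81) = 418.3^1.2346 = 1724 m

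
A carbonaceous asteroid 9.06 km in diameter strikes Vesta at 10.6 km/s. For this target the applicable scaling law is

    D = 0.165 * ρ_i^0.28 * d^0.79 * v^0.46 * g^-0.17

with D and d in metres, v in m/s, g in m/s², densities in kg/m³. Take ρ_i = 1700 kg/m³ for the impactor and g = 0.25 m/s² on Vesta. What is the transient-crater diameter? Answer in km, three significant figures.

In SI units: d = 9060 m, v = 10600 m/s.
ρ_i^0.28 = 1700^0.28 = 8.026
d^0.79 = 9060^0.79 = 1337
v^0.46 = 10600^0.46 = 71.06
g^-0.17 = 0.25^-0.17 = 1.266
D = 0.165 × 8.026 × 1337 × 71.06 × 1.266 = 1.593 × 10^5 m
   = 159.3 km

D ≈ 159 km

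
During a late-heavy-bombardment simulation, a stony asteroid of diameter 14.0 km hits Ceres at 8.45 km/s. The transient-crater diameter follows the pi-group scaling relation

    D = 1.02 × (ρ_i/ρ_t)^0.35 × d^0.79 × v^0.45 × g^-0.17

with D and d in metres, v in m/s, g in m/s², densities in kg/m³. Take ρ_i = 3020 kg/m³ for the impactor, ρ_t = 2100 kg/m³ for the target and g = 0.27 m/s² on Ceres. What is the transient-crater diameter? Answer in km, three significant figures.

In SI units: d = 14000 m, v = 8450 m/s.
(ρ_i/ρ_t)^0.35 = (3020/2100)^0.35 = 1.136
d^0.79 = 14000^0.79 = 1886
v^0.45 = 8450^0.45 = 58.49
g^-0.17 = 0.27^-0.17 = 1.249
D = 1.02 × 1.136 × 1886 × 58.49 × 1.249 = 1.596 × 10^5 m
   = 159.6 km

D ≈ 160 km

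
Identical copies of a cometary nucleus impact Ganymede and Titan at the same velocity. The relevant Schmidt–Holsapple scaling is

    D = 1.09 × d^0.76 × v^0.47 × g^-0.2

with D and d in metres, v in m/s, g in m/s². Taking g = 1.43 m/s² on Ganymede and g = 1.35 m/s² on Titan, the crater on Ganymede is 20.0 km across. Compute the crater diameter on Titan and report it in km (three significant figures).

All impactor-dependent factors cancel in the ratio, leaving D_Titan/D_Ganymede = (g_Titan/g_Ganymede)^-0.2.
(1.35/1.43)^-0.2 = 0.9441^-0.2 = 1.012
D_Titan = 1.012 × 20.0 km = 20.2 km

D ≈ 20.2 km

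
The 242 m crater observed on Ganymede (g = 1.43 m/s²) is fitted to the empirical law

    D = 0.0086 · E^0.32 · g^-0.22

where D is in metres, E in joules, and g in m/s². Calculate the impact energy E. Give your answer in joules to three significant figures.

E ≈ 1.03 × 10^14 J

Rearranging: E = [D / (0.0086 · g^-0.22)]^(1/0.32).
g^-0.22 = 1.43^-0.22 = 0.9243
D / (0.0086 × 0.9243) = 242 / (7.949 × 10^-3) = 3.044 × 10^4
E = (3.044 × 10^4)^3.125 = 1.025 × 10^14 J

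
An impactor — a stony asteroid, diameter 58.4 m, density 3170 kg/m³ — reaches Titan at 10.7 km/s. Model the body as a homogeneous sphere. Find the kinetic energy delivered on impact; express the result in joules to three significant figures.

E ≈ 1.89 × 10^16 J

v = 10700 m/s.
Mass m = (π/6) ρ d³ = (π/6) × 3170 × (58.4)³ = 3.306 × 10^8 kg
E = ½ m v² = 0.5 × 3.306 × 10^8 × (10700)² = 1.893 × 10^16 J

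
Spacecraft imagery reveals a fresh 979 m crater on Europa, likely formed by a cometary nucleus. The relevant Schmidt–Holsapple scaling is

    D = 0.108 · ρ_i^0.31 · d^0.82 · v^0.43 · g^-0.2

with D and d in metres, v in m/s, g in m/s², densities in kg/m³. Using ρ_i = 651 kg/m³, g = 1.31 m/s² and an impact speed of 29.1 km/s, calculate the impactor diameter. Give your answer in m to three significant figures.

d ≈ 28.2 m

Rearranging for d: d = [D / (0.108 · 651^0.31 · 29100^0.43 · 1.31^-0.2)]^(1/0.82).
651^0.31 = 7.451
29100^0.43 = 83.08
1.31^-0.2 = 0.9474
Denominator = 0.108 × 7.451 × 83.08 × 0.9474 = 63.34
D / 63.34 = 979 / 63.34 = 15.46
d = 15.46^(1/0.82) = 15.46^1.2195 = 28.20 m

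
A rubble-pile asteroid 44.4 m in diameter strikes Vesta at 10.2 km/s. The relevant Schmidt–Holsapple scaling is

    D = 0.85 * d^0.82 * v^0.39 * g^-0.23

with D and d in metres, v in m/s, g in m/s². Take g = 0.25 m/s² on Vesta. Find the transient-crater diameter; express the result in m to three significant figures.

D ≈ 960 m

In SI units: v = 10200 m/s.
d^0.82 = 44.4^0.82 = 22.43
v^0.39 = 10200^0.39 = 36.59
g^-0.23 = 0.25^-0.23 = 1.376
D = 0.85 × 22.43 × 36.59 × 1.376 = 959.9 m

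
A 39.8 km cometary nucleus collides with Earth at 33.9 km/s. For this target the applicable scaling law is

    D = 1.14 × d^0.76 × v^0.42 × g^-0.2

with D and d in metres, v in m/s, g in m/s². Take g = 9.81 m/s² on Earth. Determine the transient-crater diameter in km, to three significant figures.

In SI units: d = 39800 m, v = 33900 m/s.
d^0.76 = 39800^0.76 = 3133
v^0.42 = 33900^0.42 = 79.93
g^-0.2 = 9.81^-0.2 = 0.6334
D = 1.14 × 3133 × 79.93 × 0.6334 = 1.808 × 10^5 m
   = 180.8 km

D ≈ 181 km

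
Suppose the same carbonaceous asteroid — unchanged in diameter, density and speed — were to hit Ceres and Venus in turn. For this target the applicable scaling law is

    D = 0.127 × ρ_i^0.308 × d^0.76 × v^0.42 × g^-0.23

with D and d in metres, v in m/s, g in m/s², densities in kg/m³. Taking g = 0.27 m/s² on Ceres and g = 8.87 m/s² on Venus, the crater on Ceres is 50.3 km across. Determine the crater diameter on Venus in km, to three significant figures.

All impactor-dependent factors cancel in the ratio, leaving D_Venus/D_Ceres = (g_Venus/g_Ceres)^-0.23.
(8.87/0.27)^-0.23 = 32.85^-0.23 = 0.4479
D_Venus = 0.4479 × 50.3 km = 22.5 km

D ≈ 22.5 km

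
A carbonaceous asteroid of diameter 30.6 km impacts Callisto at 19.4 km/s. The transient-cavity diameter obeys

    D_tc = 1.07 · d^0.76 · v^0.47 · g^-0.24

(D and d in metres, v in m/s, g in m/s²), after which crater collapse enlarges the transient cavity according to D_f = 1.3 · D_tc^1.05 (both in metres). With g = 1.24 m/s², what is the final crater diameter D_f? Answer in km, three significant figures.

D_f ≈ 656 km

In SI: d = 30600 m, v = 19400 m/s.
d^0.76 = 30600^0.76 = 2565
v^0.47 = 19400^0.47 = 103.6
g^-0.24 = 1.24^-0.24 = 0.9497
D_tc = 1.07 × 2565 × 103.6 × 0.9497 = 2.700 × 10^5 m
D_f = 1.3 × (2.700 × 10^5)^1.05 = 6.560 × 10^5 m
     = 656.0 km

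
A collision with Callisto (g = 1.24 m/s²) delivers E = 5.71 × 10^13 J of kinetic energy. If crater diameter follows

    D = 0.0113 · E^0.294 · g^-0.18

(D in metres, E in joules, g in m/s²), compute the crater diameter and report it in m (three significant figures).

E^0.294 = (5.71 × 10^13)^0.294 = 1.108 × 10^4
g^-0.18 = 1.24^-0.18 = 0.9620
D = 0.0113 × 1.108 × 10^4 × 0.9620 = 120.4 m

D ≈ 120 m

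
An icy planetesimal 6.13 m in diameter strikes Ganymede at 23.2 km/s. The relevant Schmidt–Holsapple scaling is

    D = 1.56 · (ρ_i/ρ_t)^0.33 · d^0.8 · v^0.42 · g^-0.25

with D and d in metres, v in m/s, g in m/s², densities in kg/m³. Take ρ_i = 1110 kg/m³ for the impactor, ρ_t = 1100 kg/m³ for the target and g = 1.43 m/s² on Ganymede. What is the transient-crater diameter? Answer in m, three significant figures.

In SI units: v = 23200 m/s.
(ρ_i/ρ_t)^0.33 = (1110/1100)^0.33 = 1.003
d^0.8 = 6.13^0.8 = 4.265
v^0.42 = 23200^0.42 = 68.16
g^-0.25 = 1.43^-0.25 = 0.9145
D = 1.56 × 1.003 × 4.265 × 68.16 × 0.9145 = 416.0 m

D ≈ 416 m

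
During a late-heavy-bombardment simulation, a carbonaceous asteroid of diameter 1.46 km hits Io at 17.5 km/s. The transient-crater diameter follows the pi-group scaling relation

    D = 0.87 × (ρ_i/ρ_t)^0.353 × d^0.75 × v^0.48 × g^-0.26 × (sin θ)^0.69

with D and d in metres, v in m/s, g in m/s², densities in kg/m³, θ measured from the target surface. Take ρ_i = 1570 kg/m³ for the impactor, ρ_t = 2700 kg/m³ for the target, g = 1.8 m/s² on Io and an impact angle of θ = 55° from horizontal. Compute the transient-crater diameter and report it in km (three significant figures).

D ≈ 13.8 km

In SI units: d = 1460 m, v = 17500 m/s.
(ρ_i/ρ_t)^0.353 = (1570/2700)^0.353 = 0.8258
d^0.75 = 1460^0.75 = 236.2
v^0.48 = 17500^0.48 = 108.8
g^-0.26 = 1.8^-0.26 = 0.8583
(sin 55°)^0.69 = 0.8192^0.69 = 0.8714
D = 0.87 × 0.8258 × 236.2 × 108.8 × 0.8583 × 0.8714 = 13809 m
   = 13.81 km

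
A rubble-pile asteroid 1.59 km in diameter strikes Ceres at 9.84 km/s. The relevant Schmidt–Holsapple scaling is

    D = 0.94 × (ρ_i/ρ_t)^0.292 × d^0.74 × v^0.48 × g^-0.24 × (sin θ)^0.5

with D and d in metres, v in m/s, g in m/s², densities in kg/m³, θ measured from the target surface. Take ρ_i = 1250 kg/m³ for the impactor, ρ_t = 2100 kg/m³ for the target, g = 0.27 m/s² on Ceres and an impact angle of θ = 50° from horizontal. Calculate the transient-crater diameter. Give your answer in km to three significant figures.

In SI units: d = 1590 m, v = 9840 m/s.
(ρ_i/ρ_t)^0.292 = (1250/2100)^0.292 = 0.8594
d^0.74 = 1590^0.74 = 233.9
v^0.48 = 9840^0.48 = 82.53
g^-0.24 = 0.27^-0.24 = 1.369
(sin 50°)^0.5 = 0.7660^0.5 = 0.8752
D = 0.94 × 0.8594 × 233.9 × 82.53 × 1.369 × 0.8752 = 18684 m
   = 18.68 km

D ≈ 18.7 km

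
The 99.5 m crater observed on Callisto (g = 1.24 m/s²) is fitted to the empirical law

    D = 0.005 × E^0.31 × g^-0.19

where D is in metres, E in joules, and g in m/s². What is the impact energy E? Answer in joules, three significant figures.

E ≈ 8.40 × 10^13 J

Rearranging: E = [D / (0.005 · g^-0.19)]^(1/0.31).
g^-0.19 = 1.24^-0.19 = 0.9600
D / (0.005 × 0.9600) = 99.5 / (4.800 × 10^-3) = 2.073 × 10^4
E = (2.073 × 10^4)^3.2258 = 8.404 × 10^13 J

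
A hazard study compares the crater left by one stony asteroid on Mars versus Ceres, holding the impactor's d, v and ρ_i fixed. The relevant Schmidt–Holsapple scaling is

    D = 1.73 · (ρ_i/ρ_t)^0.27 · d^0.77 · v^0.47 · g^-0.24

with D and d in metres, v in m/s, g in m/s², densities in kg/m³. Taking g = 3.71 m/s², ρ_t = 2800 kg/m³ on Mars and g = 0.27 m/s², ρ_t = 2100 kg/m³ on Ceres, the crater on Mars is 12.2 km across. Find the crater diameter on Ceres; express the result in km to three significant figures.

D ≈ 24.7 km

The impactor-only factors (d, v, ρ_i) cancel in the ratio, leaving D_Ceres/D_Mars = (g_Ceres/g_Mars)^-0.24 · (ρ_t,Mars/ρ_t,Ceres)^0.27.
(0.27/3.71)^-0.24 = 0.07278^-0.24 = 1.876
(2800/2100)^0.27 = 1.333^0.27 = 1.081
Ratio = 1.876 × 1.081 = 2.028
D_Ceres = 2.028 × 12.2 km = 24.7 km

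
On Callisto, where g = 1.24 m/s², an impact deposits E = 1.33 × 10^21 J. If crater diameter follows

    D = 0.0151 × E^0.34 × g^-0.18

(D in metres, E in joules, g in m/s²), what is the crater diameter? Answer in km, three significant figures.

E^0.34 = (1.33 × 10^21)^0.34 = 1.521 × 10^7
g^-0.18 = 1.24^-0.18 = 0.9620
D = 0.0151 × 1.521 × 10^7 × 0.9620 = 2.209 × 10^5 m
   = 220.9 km

D ≈ 221 km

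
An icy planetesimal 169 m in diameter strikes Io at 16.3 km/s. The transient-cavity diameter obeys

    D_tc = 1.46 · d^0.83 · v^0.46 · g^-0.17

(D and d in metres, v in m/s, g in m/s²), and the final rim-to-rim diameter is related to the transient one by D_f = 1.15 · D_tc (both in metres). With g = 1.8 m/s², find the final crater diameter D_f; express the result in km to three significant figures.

v = 16300 m/s.
d^0.83 = 169^0.83 = 70.66
v^0.46 = 16300^0.46 = 86.62
g^-0.17 = 1.8^-0.17 = 0.9049
D_tc = 1.46 × 70.66 × 86.62 × 0.9049 = 8086 m
D_f = 1.15 × 8086 = 9299 m
     = 9.299 km

D_f ≈ 9.30 km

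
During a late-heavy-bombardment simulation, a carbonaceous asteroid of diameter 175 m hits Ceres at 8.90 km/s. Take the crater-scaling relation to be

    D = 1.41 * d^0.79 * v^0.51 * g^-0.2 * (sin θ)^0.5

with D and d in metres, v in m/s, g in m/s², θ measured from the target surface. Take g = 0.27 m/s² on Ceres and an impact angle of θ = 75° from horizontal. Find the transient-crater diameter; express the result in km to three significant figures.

D ≈ 11.0 km

In SI units: v = 8900 m/s.
d^0.79 = 175^0.79 = 59.16
v^0.51 = 8900^0.51 = 103.3
g^-0.2 = 0.27^-0.2 = 1.299
(sin 75°)^0.5 = 0.9659^0.5 = 0.9828
D = 1.41 × 59.16 × 103.3 × 1.299 × 0.9828 = 11001 m
   = 11.00 km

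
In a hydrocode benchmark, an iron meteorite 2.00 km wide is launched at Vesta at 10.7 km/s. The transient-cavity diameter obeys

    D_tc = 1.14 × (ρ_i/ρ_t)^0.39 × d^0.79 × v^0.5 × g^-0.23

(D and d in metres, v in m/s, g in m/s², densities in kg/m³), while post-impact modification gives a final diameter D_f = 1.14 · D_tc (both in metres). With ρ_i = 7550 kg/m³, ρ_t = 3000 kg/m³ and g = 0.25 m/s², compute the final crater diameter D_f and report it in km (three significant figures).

In SI: d = 2000 m, v = 10700 m/s.
(ρ_i/ρ_t)^0.39 = (7550/3000)^0.39 = 1.433
d^0.79 = 2000^0.79 = 405.3
v^0.5 = 10700^0.5 = 103.4
g^-0.23 = 0.25^-0.23 = 1.376
D_tc = 1.14 × 1.433 × 405.3 × 103.4 × 1.376 = 94200 m
D_f = 1.14 × 94200 = 1.074 × 10^5 m
     = 107.4 km

D_f ≈ 107 km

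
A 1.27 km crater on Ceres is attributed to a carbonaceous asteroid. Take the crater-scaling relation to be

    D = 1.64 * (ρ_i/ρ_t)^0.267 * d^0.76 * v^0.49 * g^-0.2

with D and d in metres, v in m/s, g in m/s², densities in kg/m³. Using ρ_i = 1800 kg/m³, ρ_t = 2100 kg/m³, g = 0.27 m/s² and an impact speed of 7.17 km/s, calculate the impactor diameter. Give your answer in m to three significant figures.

Rearranging for d: d = [D / (1.64 · (1800/2100)^0.267 · 7170^0.49 · 0.27^-0.2)]^(1/0.76).
D = 1270 m.
(1800/2100)^0.267 = 0.9597
7170^0.49 = 77.48
0.27^-0.2 = 1.299
Denominator = 1.64 × 0.9597 × 77.48 × 1.299 = 158.4
D / 158.4 = 1270 / 158.4 = 8.018
d = 8.018^(1/0.76) = 8.018^1.3158 = 15.47 m

d ≈ 15.5 m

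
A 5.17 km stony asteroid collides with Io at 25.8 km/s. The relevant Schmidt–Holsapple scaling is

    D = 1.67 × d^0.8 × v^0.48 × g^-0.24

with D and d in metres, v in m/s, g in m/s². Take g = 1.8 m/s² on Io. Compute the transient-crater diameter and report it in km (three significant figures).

In SI units: d = 5170 m, v = 25800 m/s.
d^0.8 = 5170^0.8 = 935.0
v^0.48 = 25800^0.48 = 131.1
g^-0.24 = 1.8^-0.24 = 0.8684
D = 1.67 × 935.0 × 131.1 × 0.8684 = 1.778 × 10^5 m
   = 177.8 km

D ≈ 178 km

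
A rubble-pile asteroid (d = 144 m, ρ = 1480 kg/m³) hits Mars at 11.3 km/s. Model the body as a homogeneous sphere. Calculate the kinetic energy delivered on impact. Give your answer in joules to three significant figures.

E ≈ 1.48 × 10^17 J

v = 11300 m/s.
Mass m = (π/6) ρ d³ = (π/6) × 1480 × (144)³ = 2.314 × 10^9 kg
E = ½ m v² = 0.5 × 2.314 × 10^9 × (11300)² = 1.477 × 10^17 J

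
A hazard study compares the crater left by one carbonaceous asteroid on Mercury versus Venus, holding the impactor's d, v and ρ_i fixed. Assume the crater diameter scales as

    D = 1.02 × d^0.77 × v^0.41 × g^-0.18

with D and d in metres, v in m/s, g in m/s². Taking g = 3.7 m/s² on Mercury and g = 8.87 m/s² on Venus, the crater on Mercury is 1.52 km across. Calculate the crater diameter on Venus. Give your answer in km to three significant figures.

All impactor-dependent factors cancel in the ratio, leaving D_Venus/D_Mercury = (g_Venus/g_Mercury)^-0.18.
(8.87/3.7)^-0.18 = 2.397^-0.18 = 0.8544
D_Venus = 0.8544 × 1.52 km = 1.30 km

D ≈ 1.30 km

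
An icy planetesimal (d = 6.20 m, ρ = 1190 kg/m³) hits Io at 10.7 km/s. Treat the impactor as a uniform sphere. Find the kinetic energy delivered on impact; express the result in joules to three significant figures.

v = 10700 m/s.
Mass m = (π/6) ρ d³ = (π/6) × 1190 × (6.2)³ = 1.485 × 10^5 kg
E = ½ m v² = 0.5 × 1.485 × 10^5 × (10700)² = 8.501 × 10^12 J

E ≈ 8.50 × 10^12 J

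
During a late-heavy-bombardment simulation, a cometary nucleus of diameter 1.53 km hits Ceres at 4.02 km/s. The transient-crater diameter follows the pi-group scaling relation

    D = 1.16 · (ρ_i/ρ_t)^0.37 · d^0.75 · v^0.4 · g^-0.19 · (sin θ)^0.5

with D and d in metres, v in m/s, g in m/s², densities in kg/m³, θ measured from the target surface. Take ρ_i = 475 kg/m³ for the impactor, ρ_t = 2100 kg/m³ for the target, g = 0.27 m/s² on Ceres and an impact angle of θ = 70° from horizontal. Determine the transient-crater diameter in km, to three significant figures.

In SI units: d = 1530 m, v = 4020 m/s.
(ρ_i/ρ_t)^0.37 = (475/2100)^0.37 = 0.5770
d^0.75 = 1530^0.75 = 244.6
v^0.4 = 4020^0.4 = 27.65
g^-0.19 = 0.27^-0.19 = 1.282
(sin 70°)^0.5 = 0.9397^0.5 = 0.9694
D = 1.16 × 0.5770 × 244.6 × 27.65 × 1.282 × 0.9694 = 5626 m
   = 5.626 km

D ≈ 5.63 km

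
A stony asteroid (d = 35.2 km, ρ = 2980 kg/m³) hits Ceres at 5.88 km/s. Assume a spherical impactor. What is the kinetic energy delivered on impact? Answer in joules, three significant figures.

E ≈ 1.18 × 10^24 J

d = 35200 m; v = 5880 m/s.
Mass m = (π/6) ρ d³ = (π/6) × 2980 × (35200)³ = 6.805 × 10^16 kg
E = ½ m v² = 0.5 × 6.805 × 10^16 × (5880)² = 1.176 × 10^24 J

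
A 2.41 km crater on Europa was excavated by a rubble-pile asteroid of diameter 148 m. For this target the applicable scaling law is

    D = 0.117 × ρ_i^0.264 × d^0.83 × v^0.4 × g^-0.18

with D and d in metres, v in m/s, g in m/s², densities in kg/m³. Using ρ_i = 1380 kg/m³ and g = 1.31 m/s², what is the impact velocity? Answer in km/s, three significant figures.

v ≈ 18.3 km/s

Rearranging for v: v = [D / (0.117 · 1380^0.264 · 148^0.83 · 1.31^-0.18)]^(1/0.4).
D = 2410 m.
1380^0.264 = 6.744
148^0.83 = 63.29
1.31^-0.18 = 0.9526
Denominator = 0.117 × 6.744 × 63.29 × 0.9526 = 47.57
D / 47.57 = 2410 / 47.57 = 50.66
v = 50.66^(1/0.4) = 50.66^2.5 = 18267 m/s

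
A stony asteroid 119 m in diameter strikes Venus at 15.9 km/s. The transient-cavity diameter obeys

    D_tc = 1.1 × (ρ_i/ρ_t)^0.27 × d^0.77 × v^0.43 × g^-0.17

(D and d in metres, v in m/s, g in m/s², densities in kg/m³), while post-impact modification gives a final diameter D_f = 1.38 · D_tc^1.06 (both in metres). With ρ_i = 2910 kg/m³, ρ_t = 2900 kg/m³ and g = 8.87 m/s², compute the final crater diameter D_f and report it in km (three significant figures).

D_f ≈ 4.19 km

v = 15900 m/s.
(ρ_i/ρ_t)^0.27 = (2910/2900)^0.27 = 1.001
d^0.77 = 119^0.77 = 39.64
v^0.43 = 15900^0.43 = 64.06
g^-0.17 = 8.87^-0.17 = 0.6900
D_tc = 1.1 × 1.001 × 39.64 × 64.06 × 0.6900 = 1929 m
D_f = 1.38 × (1929)^1.06 = 4191 m
     = 4.191 km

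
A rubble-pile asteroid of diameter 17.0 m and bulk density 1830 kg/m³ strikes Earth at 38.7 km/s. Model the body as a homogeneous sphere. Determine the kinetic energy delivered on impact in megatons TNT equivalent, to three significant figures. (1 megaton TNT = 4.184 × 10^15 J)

v = 38700 m/s.
Mass m = (π/6) ρ d³ = (π/6) × 1830 × (17)³ = 4.708 × 10^6 kg
E = ½ m v² = 0.5 × 4.708 × 10^6 × (38700)² = 3.526 × 10^15 J
   = 3.526 × 10^15 / 4.184×10^15 = 0.8427 Mt

E ≈ 0.843 Mt TNT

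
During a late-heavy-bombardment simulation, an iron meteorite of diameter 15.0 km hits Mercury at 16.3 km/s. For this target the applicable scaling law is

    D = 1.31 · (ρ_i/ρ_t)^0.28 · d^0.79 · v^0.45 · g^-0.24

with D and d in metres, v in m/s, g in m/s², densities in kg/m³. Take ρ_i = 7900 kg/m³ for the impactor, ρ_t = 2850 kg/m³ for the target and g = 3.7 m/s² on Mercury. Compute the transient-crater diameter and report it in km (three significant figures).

D ≈ 199 km

In SI units: d = 15000 m, v = 16300 m/s.
(ρ_i/ρ_t)^0.28 = (7900/2850)^0.28 = 1.330
d^0.79 = 15000^0.79 = 1991
v^0.45 = 16300^0.45 = 78.61
g^-0.24 = 3.7^-0.24 = 0.7305
D = 1.31 × 1.330 × 1991 × 78.61 × 0.7305 = 1.992 × 10^5 m
   = 199.2 km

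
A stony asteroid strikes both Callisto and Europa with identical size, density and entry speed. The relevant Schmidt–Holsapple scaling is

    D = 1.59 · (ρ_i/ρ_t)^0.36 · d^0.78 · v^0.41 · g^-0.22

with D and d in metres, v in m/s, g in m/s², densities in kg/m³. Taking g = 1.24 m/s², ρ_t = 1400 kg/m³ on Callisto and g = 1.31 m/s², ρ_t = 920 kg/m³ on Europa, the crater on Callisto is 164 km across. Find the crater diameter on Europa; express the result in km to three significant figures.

The impactor-only factors (d, v, ρ_i) cancel in the ratio, leaving D_Europa/D_Callisto = (g_Europa/g_Callisto)^-0.22 · (ρ_t,Callisto/ρ_t,Europa)^0.36.
(1.31/1.24)^-0.22 = 1.056^-0.22 = 0.9881
(1400/920)^0.36 = 1.522^0.36 = 1.163
Ratio = 0.9881 × 1.163 = 1.149
D_Europa = 1.149 × 164 km = 188 km

D ≈ 188 km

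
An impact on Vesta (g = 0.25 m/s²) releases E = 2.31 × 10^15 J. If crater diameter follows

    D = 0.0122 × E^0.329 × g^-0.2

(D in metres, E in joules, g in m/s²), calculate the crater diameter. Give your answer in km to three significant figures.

E^0.329 = (2.31 × 10^15)^0.329 = 1.134 × 10^5
g^-0.2 = 0.25^-0.2 = 1.320
D = 0.0122 × 1.134 × 10^5 × 1.320 = 1826 m
   = 1.826 km

D ≈ 1.83 km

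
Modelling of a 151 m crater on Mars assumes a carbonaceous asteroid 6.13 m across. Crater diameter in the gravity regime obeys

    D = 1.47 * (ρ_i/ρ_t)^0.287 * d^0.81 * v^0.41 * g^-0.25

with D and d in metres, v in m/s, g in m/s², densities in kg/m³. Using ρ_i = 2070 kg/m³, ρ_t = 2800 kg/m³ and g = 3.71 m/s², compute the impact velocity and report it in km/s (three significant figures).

v ≈ 6.16 km/s

Rearranging for v: v = [D / (1.47 · (2070/2800)^0.287 · 6.13^0.81 · 3.71^-0.25)]^(1/0.41).
(2070/2800)^0.287 = 0.9170
6.13^0.81 = 4.344
3.71^-0.25 = 0.7205
Denominator = 1.47 × 0.9170 × 4.344 × 0.7205 = 4.219
D / 4.219 = 151 / 4.219 = 35.79
v = 35.79^(1/0.41) = 35.79^2.439 = 6161 m/s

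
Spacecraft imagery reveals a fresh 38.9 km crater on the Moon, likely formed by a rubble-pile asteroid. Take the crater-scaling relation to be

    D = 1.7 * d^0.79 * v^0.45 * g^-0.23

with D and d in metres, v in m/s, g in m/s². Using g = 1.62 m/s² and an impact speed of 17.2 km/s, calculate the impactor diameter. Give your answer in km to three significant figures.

d ≈ 1.47 km

Rearranging for d: d = [D / (1.7 · 17200^0.45 · 1.62^-0.23)]^(1/0.79).
D = 38900 m.
17200^0.45 = 80.54
1.62^-0.23 = 0.8950
Denominator = 1.7 × 80.54 × 0.8950 = 122.5
D / 122.5 = 38900 / 122.5 = 317.6
d = 317.6^(1/0.79) = 317.6^1.2658 = 1469 m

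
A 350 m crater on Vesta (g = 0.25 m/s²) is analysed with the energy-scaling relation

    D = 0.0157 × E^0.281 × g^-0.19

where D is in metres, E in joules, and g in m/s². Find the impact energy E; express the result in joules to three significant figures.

E ≈ 1.17 × 10^15 J

Rearranging: E = [D / (0.0157 · g^-0.19)]^(1/0.281).
g^-0.19 = 0.25^-0.19 = 1.301
D / (0.0157 × 1.301) = 350 / (0.02043) = 1.713 × 10^4
E = (1.713 × 10^4)^3.5587 = 1.166 × 10^15 J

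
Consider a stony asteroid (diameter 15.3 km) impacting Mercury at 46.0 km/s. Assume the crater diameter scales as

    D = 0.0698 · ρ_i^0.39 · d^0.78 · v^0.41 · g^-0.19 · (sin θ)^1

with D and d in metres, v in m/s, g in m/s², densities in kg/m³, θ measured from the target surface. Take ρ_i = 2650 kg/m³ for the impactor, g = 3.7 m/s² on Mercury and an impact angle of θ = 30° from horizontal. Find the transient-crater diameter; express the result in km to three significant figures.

In SI units: d = 15300 m, v = 46000 m/s.
ρ_i^0.39 = 2650^0.39 = 21.63
d^0.78 = 15300^0.78 = 1837
v^0.41 = 46000^0.41 = 81.61
g^-0.19 = 3.7^-0.19 = 0.7799
(sin 30°)^1 = 0.5000^1 = 0.5000
D = 0.0698 × 21.63 × 1837 × 81.61 × 0.7799 × 0.5000 = 88262 m
   = 88.26 km

D ≈ 88.3 km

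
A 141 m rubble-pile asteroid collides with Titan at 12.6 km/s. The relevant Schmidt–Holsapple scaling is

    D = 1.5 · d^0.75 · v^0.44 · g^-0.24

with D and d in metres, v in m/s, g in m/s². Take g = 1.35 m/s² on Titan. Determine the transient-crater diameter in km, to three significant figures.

In SI units: v = 12600 m/s.
d^0.75 = 141^0.75 = 40.92
v^0.44 = 12600^0.44 = 63.70
g^-0.24 = 1.35^-0.24 = 0.9305
D = 1.5 × 40.92 × 63.70 × 0.9305 = 3638 m
   = 3.638 km

D ≈ 3.64 km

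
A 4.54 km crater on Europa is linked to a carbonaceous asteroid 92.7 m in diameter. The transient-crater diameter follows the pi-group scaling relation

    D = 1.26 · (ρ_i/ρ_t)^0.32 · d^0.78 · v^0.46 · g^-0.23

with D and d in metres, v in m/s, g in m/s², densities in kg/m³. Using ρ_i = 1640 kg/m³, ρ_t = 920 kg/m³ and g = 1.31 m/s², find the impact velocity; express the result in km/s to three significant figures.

Rearranging for v: v = [D / (1.26 · (1640/920)^0.32 · 92.7^0.78 · 1.31^-0.23)]^(1/0.46).
D = 4540 m.
(1640/920)^0.32 = 1.203
92.7^0.78 = 34.22
1.31^-0.23 = 0.9398
Denominator = 1.26 × 1.203 × 34.22 × 0.9398 = 48.75
D / 48.75 = 4540 / 48.75 = 93.13
v = 93.13^(1/0.46) = 93.13^2.1739 = 19081 m/s

v ≈ 19.1 km/s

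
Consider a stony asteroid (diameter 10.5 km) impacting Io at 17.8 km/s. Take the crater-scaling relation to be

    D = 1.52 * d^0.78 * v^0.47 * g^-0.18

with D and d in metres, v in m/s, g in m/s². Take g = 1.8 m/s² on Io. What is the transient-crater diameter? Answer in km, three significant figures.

D ≈ 186 km

In SI units: d = 10500 m, v = 17800 m/s.
d^0.78 = 10500^0.78 = 1369
v^0.47 = 17800^0.47 = 99.47
g^-0.18 = 1.8^-0.18 = 0.8996
D = 1.52 × 1369 × 99.47 × 0.8996 = 1.862 × 10^5 m
   = 186.2 km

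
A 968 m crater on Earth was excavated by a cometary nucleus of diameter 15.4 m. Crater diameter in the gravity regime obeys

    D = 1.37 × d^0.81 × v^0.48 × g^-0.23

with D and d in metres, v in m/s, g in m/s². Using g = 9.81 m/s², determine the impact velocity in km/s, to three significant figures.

v ≈ 25.5 km/s

Rearranging for v: v = [D / (1.37 · 15.4^0.81 · 9.81^-0.23)]^(1/0.48).
15.4^0.81 = 9.160
9.81^-0.23 = 0.5914
Denominator = 1.37 × 9.160 × 0.5914 = 7.422
D / 7.422 = 968 / 7.422 = 130.4
v = 130.4^(1/0.48) = 130.4^2.0833 = 25513 m/s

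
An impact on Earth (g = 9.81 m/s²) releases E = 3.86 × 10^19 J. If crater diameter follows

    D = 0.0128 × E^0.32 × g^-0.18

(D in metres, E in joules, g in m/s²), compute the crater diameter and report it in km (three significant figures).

E^0.32 = (3.86 × 10^19)^0.32 = 1.852 × 10^6
g^-0.18 = 9.81^-0.18 = 0.6630
D = 0.0128 × 1.852 × 10^6 × 0.6630 = 15717 m
   = 15.72 km

D ≈ 15.7 km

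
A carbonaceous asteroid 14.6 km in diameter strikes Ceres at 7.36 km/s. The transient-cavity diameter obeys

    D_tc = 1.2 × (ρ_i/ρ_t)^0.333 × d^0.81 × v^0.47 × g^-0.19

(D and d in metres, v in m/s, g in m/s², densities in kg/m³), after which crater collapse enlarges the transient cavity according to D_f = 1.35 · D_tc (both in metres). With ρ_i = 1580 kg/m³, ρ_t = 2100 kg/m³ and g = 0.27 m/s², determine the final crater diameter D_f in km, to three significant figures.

In SI: d = 14600 m, v = 7360 m/s.
(ρ_i/ρ_t)^0.333 = (1580/2100)^0.333 = 0.9096
d^0.81 = 14600^0.81 = 2361
v^0.47 = 7360^0.47 = 65.68
g^-0.19 = 0.27^-0.19 = 1.282
D_tc = 1.2 × 0.9096 × 2361 × 65.68 × 1.282 = 2.170 × 10^5 m
D_f = 1.35 × 2.170 × 10^5 = 2.929 × 10^5 m
     = 292.9 km

D_f ≈ 293 km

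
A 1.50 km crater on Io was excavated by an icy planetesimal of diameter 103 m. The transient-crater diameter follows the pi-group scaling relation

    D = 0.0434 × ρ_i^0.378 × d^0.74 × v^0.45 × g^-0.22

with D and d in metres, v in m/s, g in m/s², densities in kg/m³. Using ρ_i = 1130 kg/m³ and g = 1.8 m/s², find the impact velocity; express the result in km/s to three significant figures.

Rearranging for v: v = [D / (0.0434 · 1130^0.378 · 103^0.74 · 1.8^-0.22)]^(1/0.45).
D = 1500 m.
1130^0.378 = 14.26
103^0.74 = 30.87
1.8^-0.22 = 0.8787
Denominator = 0.0434 × 14.26 × 30.87 × 0.8787 = 16.79
D / 16.79 = 1500 / 16.79 = 89.34
v = 89.34^(1/0.45) = 89.34^2.2222 = 21658 m/s

v ≈ 21.7 km/s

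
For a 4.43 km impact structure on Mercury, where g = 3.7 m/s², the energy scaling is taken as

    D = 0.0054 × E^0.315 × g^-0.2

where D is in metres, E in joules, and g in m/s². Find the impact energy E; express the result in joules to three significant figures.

E ≈ 1.37 × 10^19 J

Rearranging: E = [D / (0.0054 · g^-0.2)]^(1/0.315).
D = 4430 m.
g^-0.2 = 3.7^-0.2 = 0.7698
D / (0.0054 × 0.7698) = 4430 / (4.157 × 10^-3) = 1.066 × 10^6
E = (1.066 × 10^6)^3.1746 = 1.367 × 10^19 J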